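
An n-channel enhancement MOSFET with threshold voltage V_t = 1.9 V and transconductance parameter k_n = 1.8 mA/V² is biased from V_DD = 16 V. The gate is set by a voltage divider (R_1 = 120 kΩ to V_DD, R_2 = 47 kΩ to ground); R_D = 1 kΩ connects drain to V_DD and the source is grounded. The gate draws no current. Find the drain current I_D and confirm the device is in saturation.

V_G = V_DD·R_2/(R_1+R_2) = 16×47/167 = 4.5 V. With the source grounded, V_GS = V_G = 4.5 V.
Assume saturation: I_D = (k_n/2)(V_GS − V_t)² = (1.8/2)×(4.5 − 1.9)² = 0.9×2.6² = 6.1 mA.
V_DS = V_DD − I_D·R_D = 16 − 6.1×1 = 9.9 V.
Saturation requires V_DS ≥ V_GS − V_t = 2.6 V; 9.9 ≥ 2.6 ✓.

I_D ≈ 6.1 mA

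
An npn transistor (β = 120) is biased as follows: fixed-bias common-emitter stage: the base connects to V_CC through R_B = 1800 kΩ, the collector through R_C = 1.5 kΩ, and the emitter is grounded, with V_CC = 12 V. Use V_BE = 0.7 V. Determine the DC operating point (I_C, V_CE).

I_C ≈ 0.75 mA, V_CE ≈ 11 V

Base loop: V_CC = I_B·R_B + V_BE, so I_B = (12 − 0.7)/1800 kΩ = 0.00628 mA.
In the active region I_C = β·I_B = 120 × 0.00628 = 0.753 mA.
Collector loop: V_CE = V_CC − I_C·R_C = 12 − 0.753×1.5 = 10.9 V.
Since V_CE = 10.9 V > V_CE(sat) ≈ 0.2 V, the transistor is in the active region as assumed.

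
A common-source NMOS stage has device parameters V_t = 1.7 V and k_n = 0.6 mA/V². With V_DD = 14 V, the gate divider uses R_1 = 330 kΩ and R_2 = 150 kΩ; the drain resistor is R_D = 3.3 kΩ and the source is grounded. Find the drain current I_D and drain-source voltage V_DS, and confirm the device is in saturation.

V_G = V_DD·R_2/(R_1+R_2) = 14×150/480 = 4.38 V. With the source grounded, V_GS = V_G = 4.38 V.
Assume saturation: I_D = (k_n/2)(V_GS − V_t)² = (0.6/2)×(4.38 − 1.7)² = 0.3×2.67² = 2.15 mA.
V_DS = V_DD − I_D·R_D = 14 − 2.15×3.3 = 6.92 V.
Saturation requires V_DS ≥ V_GS − V_t = 2.67 V; 6.92 ≥ 2.67 ✓.

I_D ≈ 2.1 mA, V_DS ≈ 6.9 V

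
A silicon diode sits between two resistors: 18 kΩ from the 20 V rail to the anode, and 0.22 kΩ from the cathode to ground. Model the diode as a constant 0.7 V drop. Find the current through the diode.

I ≈ 1.1 mA

The two resistors are in series with the diode, so KVL gives 20 = I·18 + 0.7 + I·0.22.
I = (20 − 0.7) / (18 + 0.22) kΩ = 19.3 / 18.2 = 1.06 mA.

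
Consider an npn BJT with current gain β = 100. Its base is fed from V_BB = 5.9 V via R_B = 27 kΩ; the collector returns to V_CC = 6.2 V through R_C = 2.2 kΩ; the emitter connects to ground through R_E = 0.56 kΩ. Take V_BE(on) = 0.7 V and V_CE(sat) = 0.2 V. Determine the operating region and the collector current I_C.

saturation; I_C ≈ 2.1 mA

Assume active: I_B = (5.9 − 0.7)/(27 + 101×0.56) = 0.0622 mA, I_C = β·I_B = 6.22 mA.
Then V_CE = 6.2 − 6.22×2.2 − 6.29×0.56 = -11 V < 0.2 V — the active assumption fails.
Re-solve with V_CE = 0.2 V. KCL at the emitter: V_E/R_E = (V_BB−0.7−V_E)/R_B + (V_CC−0.2−V_E)/R_C, giving V_E = 1.28 V.
I_C = (V_CC − 0.2 − V_E)/R_C = (6 − 1.28)/2.2 = 2.14 mA.
Check: I_B = (5.2 − 1.28)/27 = 0.145 mA, and β·I_B = 14.5 mA > I_C, confirming saturation.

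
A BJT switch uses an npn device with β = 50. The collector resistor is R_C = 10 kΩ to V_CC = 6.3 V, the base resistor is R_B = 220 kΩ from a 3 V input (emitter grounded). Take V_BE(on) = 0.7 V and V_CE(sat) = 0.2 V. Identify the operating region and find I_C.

active; I_C ≈ 0.52 mA

Assume active. Base-emitter loop: I_B = (V_BB − V_BE)/R_B = (3 − 0.7)/220 = 0.0105 mA.
I_C = β·I_B = 50×0.0105 = 0.523 mA.
V_CE = V_CC − I_C·R_C = 6.3 − 0.523×10 = 1.07 V > V_CE(sat), so the active-region assumption holds.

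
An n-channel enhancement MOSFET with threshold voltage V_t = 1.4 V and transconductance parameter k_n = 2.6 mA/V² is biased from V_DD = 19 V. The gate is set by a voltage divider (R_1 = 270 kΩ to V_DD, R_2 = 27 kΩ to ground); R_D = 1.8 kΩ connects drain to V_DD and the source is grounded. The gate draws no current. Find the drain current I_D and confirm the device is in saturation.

I_D ≈ 0.14 mA

V_G = V_DD·R_2/(R_1+R_2) = 19×27/297 = 1.73 V. With the source grounded, V_GS = V_G = 1.73 V.
Assume saturation: I_D = (k_n/2)(V_GS − V_t)² = (2.6/2)×(1.73 − 1.4)² = 1.3×0.327² = 0.139 mA.
V_DS = V_DD − I_D·R_D = 19 − 0.139×1.8 = 18.7 V.
Saturation requires V_DS ≥ V_GS − V_t = 0.327 V; 18.7 ≥ 0.327 ✓.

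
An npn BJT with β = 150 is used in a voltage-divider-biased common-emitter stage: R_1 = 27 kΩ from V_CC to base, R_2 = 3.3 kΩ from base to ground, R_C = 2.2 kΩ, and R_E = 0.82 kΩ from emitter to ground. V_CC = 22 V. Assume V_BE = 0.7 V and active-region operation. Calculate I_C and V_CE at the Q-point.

I_C ≈ 2 mA, V_CE ≈ 16 V

Thevenize the base divider: V_Th = V_CC·R_2/(R_1+R_2) = 22×3.3/30.3 = 2.4 V, R_Th = R_1‖R_2 = 2.94 kΩ.
Base-emitter loop: V_Th = I_B·R_Th + V_BE + (β+1)I_B·R_E, so I_B = (2.4 − 0.7) / (2.94 + 151×0.82) = 0.0134 mA.
I_C = β·I_B = 150×0.0134 = 2.01 mA, and I_E = (β+1)I_B = 2.02 mA.
V_CE = V_CC − I_C·R_C − I_E·R_E = 22 − 2.01×2.2 − 2.02×0.82 = 15.9 V.
V_CE = 15.9 V > 0.2 V confirms active-region operation.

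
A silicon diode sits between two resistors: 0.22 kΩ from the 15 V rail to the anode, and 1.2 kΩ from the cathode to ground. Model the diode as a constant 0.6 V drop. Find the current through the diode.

I ≈ 10 mA

The two resistors are in series with the diode, so KVL gives 15 = I·0.22 + 0.6 + I·1.2.
I = (15 − 0.6) / (0.22 + 1.2) kΩ = 14.4 / 1.42 = 10.1 mA.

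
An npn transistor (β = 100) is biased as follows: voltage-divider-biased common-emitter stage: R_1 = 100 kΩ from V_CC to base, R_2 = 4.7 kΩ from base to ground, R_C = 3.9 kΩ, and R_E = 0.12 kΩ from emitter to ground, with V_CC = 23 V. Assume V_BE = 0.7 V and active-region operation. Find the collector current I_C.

Thevenize the base divider: V_Th = V_CC·R_2/(R_1+R_2) = 23×4.7/105 = 1.03 V, R_Th = R_1‖R_2 = 4.49 kΩ.
Base-emitter loop: V_Th = I_B·R_Th + V_BE + (β+1)I_B·R_E, so I_B = (1.03 − 0.7) / (4.49 + 101×0.12) = 0.02 mA.
I_C = β·I_B = 100×0.02 = 2 mA, and I_E = (β+1)I_B = 2.02 mA.
V_CE = V_CC − I_C·R_C − I_E·R_E = 23 − 2×3.9 − 2.02×0.12 = 15 V.
V_CE = 15 V > 0.2 V confirms active-region operation.

I_C ≈ 2 mA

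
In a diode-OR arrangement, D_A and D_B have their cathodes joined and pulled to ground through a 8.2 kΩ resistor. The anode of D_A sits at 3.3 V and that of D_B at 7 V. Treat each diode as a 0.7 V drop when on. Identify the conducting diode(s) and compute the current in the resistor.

Assume both conduct. Then node N would need to be at both 3.3−0.7 = 2.6 V and 7−0.7 = 6.3 V, which is impossible.
Assume only D_B conducts: V_N = 7 − 0.7 = 6.3 V, so I_R = 6.3/8.2 = 0.768 mA.
Check D_A: its anode-to-cathode voltage is 3.3 − 6.3 = -3 V < 0.7 V, so it is off. The assumption is consistent.

Only D_B conducts; I_R ≈ 0.77 mA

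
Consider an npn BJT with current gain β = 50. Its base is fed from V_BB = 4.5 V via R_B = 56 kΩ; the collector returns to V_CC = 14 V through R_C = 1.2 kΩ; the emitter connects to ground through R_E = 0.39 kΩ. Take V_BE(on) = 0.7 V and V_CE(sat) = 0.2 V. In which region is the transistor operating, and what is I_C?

active; I_C ≈ 2.5 mA

Assume active. Base-emitter loop: I_B = (V_BB − V_BE)/(R_B + (β+1)R_E) = (4.5 − 0.7)/(56 + 51×0.39) = 0.0501 mA.
I_C = β·I_B = 50×0.0501 = 2.5 mA.
V_CE = V_CC − I_C·R_C − I_E·R_E = 14 − 2.5×1.2 − 2.55×0.39 = 10 V > V_CE(sat), so the active-region assumption holds.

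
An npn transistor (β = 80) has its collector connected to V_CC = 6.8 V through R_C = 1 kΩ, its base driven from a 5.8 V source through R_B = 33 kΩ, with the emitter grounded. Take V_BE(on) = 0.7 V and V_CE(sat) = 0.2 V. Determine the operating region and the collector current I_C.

saturation; I_C ≈ 6.6 mA

Assume active: I_B = (5.8 − 0.7)/33 = 0.155 mA, giving I_C = β·I_B = 12.4 mA.
But then V_CE = 6.8 − 12.4×1 = -5.56 V < V_CE(sat) = 0.2 V — impossible in the active region.
So the transistor is saturated. With V_CE = 0.2 V, I_C = (V_CC − 0.2)/R_C = 6.6/1 = 6.6 mA.
Check: β·I_B = 12.4 mA > I_C = 6.6 mA, confirming saturation.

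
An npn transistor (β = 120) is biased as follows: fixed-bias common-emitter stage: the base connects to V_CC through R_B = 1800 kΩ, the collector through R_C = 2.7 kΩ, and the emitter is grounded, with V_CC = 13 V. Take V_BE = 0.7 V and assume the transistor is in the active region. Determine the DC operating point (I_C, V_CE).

Base loop: V_CC = I_B·R_B + V_BE, so I_B = (13 − 0.7)/1800 kΩ = 0.00683 mA.
In the active region I_C = β·I_B = 120 × 0.00683 = 0.82 mA.
Collector loop: V_CE = V_CC − I_C·R_C = 13 − 0.82×2.7 = 10.8 V.
Since V_CE = 10.8 V > V_CE(sat) ≈ 0.2 V, the transistor is in the active region as assumed.

I_C ≈ 0.82 mA, V_CE ≈ 11 V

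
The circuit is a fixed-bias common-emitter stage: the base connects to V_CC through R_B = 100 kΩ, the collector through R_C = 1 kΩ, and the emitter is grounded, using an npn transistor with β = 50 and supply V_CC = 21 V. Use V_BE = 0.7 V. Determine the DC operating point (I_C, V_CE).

I_C ≈ 10 mA, V_CE ≈ 11 V

Base loop: V_CC = I_B·R_B + V_BE, so I_B = (21 − 0.7)/100 kΩ = 0.203 mA.
In the active region I_C = β·I_B = 50 × 0.203 = 10.2 mA.
Collector loop: V_CE = V_CC − I_C·R_C = 21 − 10.2×1 = 10.8 V.
Since V_CE = 10.8 V > V_CE(sat) ≈ 0.2 V, the transistor is in the active region as assumed.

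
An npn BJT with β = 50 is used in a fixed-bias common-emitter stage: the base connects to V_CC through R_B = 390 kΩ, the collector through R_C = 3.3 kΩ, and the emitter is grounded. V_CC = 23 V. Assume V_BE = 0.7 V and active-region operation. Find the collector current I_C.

I_C ≈ 2.9 mA

Base loop: V_CC = I_B·R_B + V_BE, so I_B = (23 − 0.7)/390 kΩ = 0.0572 mA.
In the active region I_C = β·I_B = 50 × 0.0572 = 2.86 mA.
Collector loop: V_CE = V_CC − I_C·R_C = 23 − 2.86×3.3 = 13.6 V.
Since V_CE = 13.6 V > V_CE(sat) ≈ 0.2 V, the transistor is in the active region as assumed.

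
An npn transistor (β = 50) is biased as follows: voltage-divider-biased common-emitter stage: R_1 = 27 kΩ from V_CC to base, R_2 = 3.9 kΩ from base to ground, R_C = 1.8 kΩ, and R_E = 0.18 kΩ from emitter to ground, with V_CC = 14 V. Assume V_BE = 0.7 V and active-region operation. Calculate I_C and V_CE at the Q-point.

I_C ≈ 4.2 mA, V_CE ≈ 5.6 V

Thevenize the base divider: V_Th = V_CC·R_2/(R_1+R_2) = 14×3.9/30.9 = 1.77 V, R_Th = R_1‖R_2 = 3.41 kΩ.
Base-emitter loop: V_Th = I_B·R_Th + V_BE + (β+1)I_B·R_E, so I_B = (1.77 − 0.7) / (3.41 + 51×0.18) = 0.0848 mA.
I_C = β·I_B = 50×0.0848 = 4.24 mA, and I_E = (β+1)I_B = 4.32 mA.
V_CE = V_CC − I_C·R_C − I_E·R_E = 14 − 4.24×1.8 − 4.32×0.18 = 5.59 V.
V_CE = 5.59 V > 0.2 V confirms active-region operation.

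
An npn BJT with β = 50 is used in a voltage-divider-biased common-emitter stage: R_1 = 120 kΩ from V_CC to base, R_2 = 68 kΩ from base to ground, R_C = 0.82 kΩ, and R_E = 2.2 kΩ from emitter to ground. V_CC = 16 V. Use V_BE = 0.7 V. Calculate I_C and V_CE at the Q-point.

I_C ≈ 1.6 mA, V_CE ≈ 11 V

Thevenize the base divider: V_Th = V_CC·R_2/(R_1+R_2) = 16×68/188 = 5.79 V, R_Th = R_1‖R_2 = 43.4 kΩ.
Base-emitter loop: V_Th = I_B·R_Th + V_BE + (β+1)I_B·R_E, so I_B = (5.79 − 0.7) / (43.4 + 51×2.2) = 0.0327 mA.
I_C = β·I_B = 50×0.0327 = 1.63 mA, and I_E = (β+1)I_B = 1.67 mA.
V_CE = V_CC − I_C·R_C − I_E·R_E = 16 − 1.63×0.82 − 1.67×2.2 = 11 V.
V_CE = 11 V > 0.2 V confirms active-region operation.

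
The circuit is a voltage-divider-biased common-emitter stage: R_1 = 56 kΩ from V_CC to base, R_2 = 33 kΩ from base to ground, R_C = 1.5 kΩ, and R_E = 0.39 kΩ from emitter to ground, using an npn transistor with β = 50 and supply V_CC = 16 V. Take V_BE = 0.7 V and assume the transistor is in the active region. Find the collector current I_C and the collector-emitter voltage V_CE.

Thevenize the base divider: V_Th = V_CC·R_2/(R_1+R_2) = 16×33/89 = 5.93 V, R_Th = R_1‖R_2 = 20.8 kΩ.
Base-emitter loop: V_Th = I_B·R_Th + V_BE + (β+1)I_B·R_E, so I_B = (5.93 − 0.7) / (20.8 + 51×0.39) = 0.129 mA.
I_C = β·I_B = 50×0.129 = 6.44 mA, and I_E = (β+1)I_B = 6.56 mA.
V_CE = V_CC − I_C·R_C − I_E·R_E = 16 − 6.44×1.5 − 6.56×0.39 = 3.79 V.
V_CE = 3.79 V > 0.2 V confirms active-region operation.

I_C ≈ 6.4 mA, V_CE ≈ 3.8 V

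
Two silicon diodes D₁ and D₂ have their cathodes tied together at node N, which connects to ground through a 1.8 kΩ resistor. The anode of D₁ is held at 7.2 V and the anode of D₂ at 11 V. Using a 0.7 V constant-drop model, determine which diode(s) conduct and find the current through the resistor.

Only D₂ conducts; I_R ≈ 5.7 mA

Assume both conduct. Then node N would need to be at both 7.2−0.7 = 6.5 V and 11−0.7 = 10.3 V, which is impossible.
Assume only D₂ conducts: V_N = 11 − 0.7 = 10.3 V, so I_R = 10.3/1.8 = 5.72 mA.
Check D₁: its anode-to-cathode voltage is 7.2 − 10.3 = -3.1 V < 0.7 V, so it is off. The assumption is consistent.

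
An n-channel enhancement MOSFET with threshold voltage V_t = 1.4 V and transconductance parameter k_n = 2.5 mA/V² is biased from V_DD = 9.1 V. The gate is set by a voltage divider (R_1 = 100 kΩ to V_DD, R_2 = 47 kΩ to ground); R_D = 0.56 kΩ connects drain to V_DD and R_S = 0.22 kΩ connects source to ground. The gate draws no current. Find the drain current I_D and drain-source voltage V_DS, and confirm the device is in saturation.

I_D ≈ 1.6 mA, V_DS ≈ 7.8 V

V_G = V_DD·R_2/(R_1+R_2) = 9.1×47/147 = 2.91 V.
Assume saturation: I_D = (k_n/2)(V_GS − V_t)² with V_GS = V_G − I_D·R_S = 2.91 − 0.22·I_D.
Substituting gives 0.0605·I_D² − 1.83·I_D + 2.85 = 0, with roots I_D = 1.65 or 28.6 mA.
The root I_D = 28.6 mA gives V_GS = -3.38 V ≤ V_t, so take I_D = 1.65 mA.
Then V_GS = 2.55 V and V_DS = V_DD − I_D(R_D+R_S) = 9.1 − 1.65×0.78 = 7.82 V.
Saturation requires V_DS ≥ V_GS − V_t = 1.15 V; 7.82 ≥ 1.15 ✓.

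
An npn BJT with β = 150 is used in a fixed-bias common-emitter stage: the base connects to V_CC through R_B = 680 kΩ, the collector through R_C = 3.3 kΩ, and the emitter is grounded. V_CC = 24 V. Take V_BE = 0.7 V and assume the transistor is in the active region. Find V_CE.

V_CE ≈ 7 V

Base loop: V_CC = I_B·R_B + V_BE, so I_B = (24 − 0.7)/680 kΩ = 0.0343 mA.
In the active region I_C = β·I_B = 150 × 0.0343 = 5.14 mA.
Collector loop: V_CE = V_CC − I_C·R_C = 24 − 5.14×3.3 = 7.04 V.
Since V_CE = 7.04 V > V_CE(sat) ≈ 0.2 V, the transistor is in the active region as assumed.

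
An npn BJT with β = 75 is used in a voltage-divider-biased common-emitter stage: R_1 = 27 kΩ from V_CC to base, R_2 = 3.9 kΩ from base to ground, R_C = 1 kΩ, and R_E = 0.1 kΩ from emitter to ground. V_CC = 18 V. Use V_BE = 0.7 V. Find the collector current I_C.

Thevenize the base divider: V_Th = V_CC·R_2/(R_1+R_2) = 18×3.9/30.9 = 2.27 V, R_Th = R_1‖R_2 = 3.41 kΩ.
Base-emitter loop: V_Th = I_B·R_Th + V_BE + (β+1)I_B·R_E, so I_B = (2.27 − 0.7) / (3.41 + 76×0.1) = 0.143 mA.
I_C = β·I_B = 75×0.143 = 10.7 mA, and I_E = (β+1)I_B = 10.9 mA.
V_CE = V_CC − I_C·R_C − I_E·R_E = 18 − 10.7×1 − 10.9×0.1 = 6.21 V.
V_CE = 6.21 V > 0.2 V confirms active-region operation.

I_C ≈ 11 mA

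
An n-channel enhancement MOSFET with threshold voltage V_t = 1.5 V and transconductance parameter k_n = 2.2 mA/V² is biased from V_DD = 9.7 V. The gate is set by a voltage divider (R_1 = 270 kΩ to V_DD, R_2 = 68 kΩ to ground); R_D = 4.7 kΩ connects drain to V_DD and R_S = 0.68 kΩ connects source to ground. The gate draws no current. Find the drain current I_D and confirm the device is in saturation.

V_G = V_DD·R_2/(R_1+R_2) = 9.7×68/338 = 1.95 V.
Assume saturation: I_D = (k_n/2)(V_GS − V_t)² with V_GS = V_G − I_D·R_S = 1.95 − 0.68·I_D.
Substituting gives 0.509·I_D² − 1.68·I_D + 0.224 = 0, with roots I_D = 0.14 or 3.15 mA.
The root I_D = 3.15 mA gives V_GS = -0.193 V ≤ V_t, so take I_D = 0.14 mA.
Then V_GS = 1.86 V and V_DS = V_DD − I_D(R_D+R_S) = 9.7 − 0.14×5.38 = 8.95 V.
Saturation requires V_DS ≥ V_GS − V_t = 0.356 V; 8.95 ≥ 0.356 ✓.

I_D ≈ 0.14 mA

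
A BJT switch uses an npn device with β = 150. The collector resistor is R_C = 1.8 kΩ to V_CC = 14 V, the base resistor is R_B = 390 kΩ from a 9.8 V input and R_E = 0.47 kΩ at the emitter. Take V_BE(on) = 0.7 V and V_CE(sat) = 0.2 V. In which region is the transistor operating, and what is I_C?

Assume active. Base-emitter loop: I_B = (V_BB − V_BE)/(R_B + (β+1)R_E) = (9.8 − 0.7)/(390 + 151×0.47) = 0.0197 mA.
I_C = β·I_B = 150×0.0197 = 2.96 mA.
V_CE = V_CC − I_C·R_C − I_E·R_E = 14 − 2.96×1.8 − 2.98×0.47 = 7.27 V > V_CE(sat), so the active-region assumption holds.

active; I_C ≈ 3 mA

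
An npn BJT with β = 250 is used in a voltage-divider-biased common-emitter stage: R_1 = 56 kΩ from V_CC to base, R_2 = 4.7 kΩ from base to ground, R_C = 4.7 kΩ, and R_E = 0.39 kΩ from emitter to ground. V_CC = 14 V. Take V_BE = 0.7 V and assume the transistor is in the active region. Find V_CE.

V_CE ≈ 9.2 V

Thevenize the base divider: V_Th = V_CC·R_2/(R_1+R_2) = 14×4.7/60.7 = 1.08 V, R_Th = R_1‖R_2 = 4.34 kΩ.
Base-emitter loop: V_Th = I_B·R_Th + V_BE + (β+1)I_B·R_E, so I_B = (1.08 − 0.7) / (4.34 + 251×0.39) = 0.00376 mA.
I_C = β·I_B = 250×0.00376 = 0.939 mA, and I_E = (β+1)I_B = 0.943 mA.
V_CE = V_CC − I_C·R_C − I_E·R_E = 14 − 0.939×4.7 − 0.943×0.39 = 9.22 V.
V_CE = 9.22 V > 0.2 V confirms active-region operation.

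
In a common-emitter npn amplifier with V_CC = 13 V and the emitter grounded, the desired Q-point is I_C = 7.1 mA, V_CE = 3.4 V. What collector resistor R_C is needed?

R_C ≈ 1.4 kΩ

Collector loop: V_CC = I_C·R_C + V_CE.
R_C = (V_CC − V_CE)/I_C = (13 − 3.4)/7.1 = 1.35 kΩ.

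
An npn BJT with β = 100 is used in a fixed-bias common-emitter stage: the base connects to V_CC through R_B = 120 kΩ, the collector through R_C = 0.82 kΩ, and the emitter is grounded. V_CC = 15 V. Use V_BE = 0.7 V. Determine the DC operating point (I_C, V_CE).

Base loop: V_CC = I_B·R_B + V_BE, so I_B = (15 − 0.7)/120 kΩ = 0.119 mA.
In the active region I_C = β·I_B = 100 × 0.119 = 11.9 mA.
Collector loop: V_CE = V_CC − I_C·R_C = 15 − 11.9×0.82 = 5.23 V.
Since V_CE = 5.23 V > V_CE(sat) ≈ 0.2 V, the transistor is in the active region as assumed.

I_C ≈ 12 mA, V_CE ≈ 5.2 V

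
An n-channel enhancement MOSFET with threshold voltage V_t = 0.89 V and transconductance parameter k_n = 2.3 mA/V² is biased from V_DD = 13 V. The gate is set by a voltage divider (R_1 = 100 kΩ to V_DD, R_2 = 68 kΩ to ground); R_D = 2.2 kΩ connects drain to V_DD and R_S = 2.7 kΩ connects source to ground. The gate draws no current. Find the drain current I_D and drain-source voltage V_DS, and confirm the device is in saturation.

I_D ≈ 1.2 mA, V_DS ≈ 6.9 V

V_G = V_DD·R_2/(R_1+R_2) = 13×68/168 = 5.26 V.
Assume saturation: I_D = (k_n/2)(V_GS − V_t)² with V_GS = V_G − I_D·R_S = 5.26 − 2.7·I_D.
Substituting gives 8.38·I_D² − 28.1·I_D + 22 = 0, with roots I_D = 1.24 or 2.12 mA.
The root I_D = 2.12 mA gives V_GS = -0.469 V ≤ V_t, so take I_D = 1.24 mA.
Then V_GS = 1.93 V and V_DS = V_DD − I_D(R_D+R_S) = 13 − 1.24×4.9 = 6.95 V.
Saturation requires V_DS ≥ V_GS − V_t = 1.04 V; 6.95 ≥ 1.04 ✓.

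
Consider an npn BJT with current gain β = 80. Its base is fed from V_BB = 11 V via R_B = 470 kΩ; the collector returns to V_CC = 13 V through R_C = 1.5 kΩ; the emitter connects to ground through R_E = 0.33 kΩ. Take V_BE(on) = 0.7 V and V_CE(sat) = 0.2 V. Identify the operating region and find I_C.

active; I_C ≈ 1.7 mA

Assume active. Base-emitter loop: I_B = (V_BB − V_BE)/(R_B + (β+1)R_E) = (11 − 0.7)/(470 + 81×0.33) = 0.0207 mA.
I_C = β·I_B = 80×0.0207 = 1.66 mA.
V_CE = V_CC − I_C·R_C − I_E·R_E = 13 − 1.66×1.5 − 1.68×0.33 = 9.96 V > V_CE(sat), so the active-region assumption holds.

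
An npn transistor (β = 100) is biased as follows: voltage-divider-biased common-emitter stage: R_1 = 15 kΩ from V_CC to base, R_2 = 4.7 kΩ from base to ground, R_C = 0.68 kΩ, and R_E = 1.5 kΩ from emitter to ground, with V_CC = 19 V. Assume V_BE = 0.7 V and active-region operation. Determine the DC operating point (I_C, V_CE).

I_C ≈ 2.5 mA, V_CE ≈ 14 V

Thevenize the base divider: V_Th = V_CC·R_2/(R_1+R_2) = 19×4.7/19.7 = 4.53 V, R_Th = R_1‖R_2 = 3.58 kΩ.
Base-emitter loop: V_Th = I_B·R_Th + V_BE + (β+1)I_B·R_E, so I_B = (4.53 − 0.7) / (3.58 + 101×1.5) = 0.0247 mA.
I_C = β·I_B = 100×0.0247 = 2.47 mA, and I_E = (β+1)I_B = 2.5 mA.
V_CE = V_CC − I_C·R_C − I_E·R_E = 19 − 2.47×0.68 − 2.5×1.5 = 13.6 V.
V_CE = 13.6 V > 0.2 V confirms active-region operation.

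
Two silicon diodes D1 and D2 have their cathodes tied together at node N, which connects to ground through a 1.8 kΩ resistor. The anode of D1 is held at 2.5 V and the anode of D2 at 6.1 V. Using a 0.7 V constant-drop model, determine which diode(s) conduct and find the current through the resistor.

Only D2 conducts; I_R ≈ 3 mA

Assume both conduct. Then node N would need to be at both 2.5−0.7 = 1.8 V and 6.1−0.7 = 5.4 V, which is impossible.
Assume only D2 conducts: V_N = 6.1 − 0.7 = 5.4 V, so I_R = 5.4/1.8 = 3 mA.
Check D1: its anode-to-cathode voltage is 2.5 − 5.4 = -2.9 V < 0.7 V, so it is off. The assumption is consistent.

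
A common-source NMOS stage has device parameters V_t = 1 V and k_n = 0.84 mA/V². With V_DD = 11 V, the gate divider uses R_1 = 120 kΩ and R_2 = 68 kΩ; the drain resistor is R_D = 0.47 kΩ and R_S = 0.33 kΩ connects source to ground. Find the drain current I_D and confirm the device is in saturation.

V_G = V_DD·R_2/(R_1+R_2) = 11×68/188 = 3.98 V.
Assume saturation: I_D = (k_n/2)(V_GS − V_t)² with V_GS = V_G − I_D·R_S = 3.98 − 0.33·I_D.
Substituting gives 0.0457·I_D² − 1.83·I_D + 3.73 = 0, with roots I_D = 2.16 or 37.8 mA.
The root I_D = 37.8 mA gives V_GS = -8.48 V ≤ V_t, so take I_D = 2.16 mA.
Then V_GS = 3.27 V and V_DS = V_DD − I_D(R_D+R_S) = 11 − 2.16×0.8 = 9.27 V.
Saturation requires V_DS ≥ V_GS − V_t = 2.27 V; 9.27 ≥ 2.27 ✓.

I_D ≈ 2.2 mA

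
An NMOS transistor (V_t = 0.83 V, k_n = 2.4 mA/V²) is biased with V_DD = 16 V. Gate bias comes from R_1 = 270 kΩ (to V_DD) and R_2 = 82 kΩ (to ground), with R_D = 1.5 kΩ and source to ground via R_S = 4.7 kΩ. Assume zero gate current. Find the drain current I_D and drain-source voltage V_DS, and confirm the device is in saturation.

V_G = V_DD·R_2/(R_1+R_2) = 16×82/352 = 3.73 V.
Assume saturation: I_D = (k_n/2)(V_GS − V_t)² with V_GS = V_G − I_D·R_S = 3.73 − 4.7·I_D.
Substituting gives 26.5·I_D² − 33.7·I_D + 10.1 = 0, with roots I_D = 0.482 or 0.789 mA.
The root I_D = 0.789 mA gives V_GS = 0.0192 V ≤ V_t, so take I_D = 0.482 mA.
Then V_GS = 1.46 V and V_DS = V_DD − I_D(R_D+R_S) = 16 − 0.482×6.2 = 13 V.
Saturation requires V_DS ≥ V_GS − V_t = 0.634 V; 13 ≥ 0.634 ✓.

I_D ≈ 0.48 mA, V_DS ≈ 13 V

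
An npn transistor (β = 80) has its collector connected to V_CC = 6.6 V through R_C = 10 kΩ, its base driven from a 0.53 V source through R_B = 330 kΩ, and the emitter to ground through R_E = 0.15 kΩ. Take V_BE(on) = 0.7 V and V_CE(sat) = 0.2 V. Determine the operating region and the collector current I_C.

V_BB = 0.53 V ≤ V_BE(on) = 0.7 V, so the base-emitter junction is not forward biased.
The transistor is in cutoff: I_B = I_C = 0.

cutoff; I_C ≈ 0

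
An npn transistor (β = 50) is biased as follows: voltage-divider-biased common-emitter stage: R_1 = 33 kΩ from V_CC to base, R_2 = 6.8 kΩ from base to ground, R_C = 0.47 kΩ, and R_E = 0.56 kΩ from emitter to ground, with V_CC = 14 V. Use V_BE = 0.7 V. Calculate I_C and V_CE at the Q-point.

Thevenize the base divider: V_Th = V_CC·R_2/(R_1+R_2) = 14×6.8/39.8 = 2.39 V, R_Th = R_1‖R_2 = 5.64 kΩ.
Base-emitter loop: V_Th = I_B·R_Th + V_BE + (β+1)I_B·R_E, so I_B = (2.39 − 0.7) / (5.64 + 51×0.56) = 0.0495 mA.
I_C = β·I_B = 50×0.0495 = 2.47 mA, and I_E = (β+1)I_B = 2.52 mA.
V_CE = V_CC − I_C·R_C − I_E·R_E = 14 − 2.47×0.47 − 2.52×0.56 = 11.4 V.
V_CE = 11.4 V > 0.2 V confirms active-region operation.

I_C ≈ 2.5 mA, V_CE ≈ 11 V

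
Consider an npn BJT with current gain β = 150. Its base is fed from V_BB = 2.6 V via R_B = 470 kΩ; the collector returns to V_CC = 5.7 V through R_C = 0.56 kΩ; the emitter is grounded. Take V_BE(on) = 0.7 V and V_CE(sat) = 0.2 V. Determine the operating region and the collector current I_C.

Assume active. Base-emitter loop: I_B = (V_BB − V_BE)/R_B = (2.6 − 0.7)/470 = 0.00404 mA.
I_C = β·I_B = 150×0.00404 = 0.606 mA.
V_CE = V_CC − I_C·R_C = 5.7 − 0.606×0.56 = 5.36 V > V_CE(sat), so the active-region assumption holds.

active; I_C ≈ 0.61 mA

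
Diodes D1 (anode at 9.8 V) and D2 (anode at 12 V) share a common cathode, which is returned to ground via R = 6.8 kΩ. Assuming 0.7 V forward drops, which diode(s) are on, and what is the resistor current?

Assume both conduct. Then node N would need to be at both 9.8−0.7 = 9.1 V and 12−0.7 = 11.3 V, which is impossible.
Assume only D2 conducts: V_N = 12 − 0.7 = 11.3 V, so I_R = 11.3/6.8 = 1.66 mA.
Check D1: its anode-to-cathode voltage is 9.8 − 11.3 = -1.5 V < 0.7 V, so it is off. The assumption is consistent.

Only D2 conducts; I_R ≈ 1.7 mA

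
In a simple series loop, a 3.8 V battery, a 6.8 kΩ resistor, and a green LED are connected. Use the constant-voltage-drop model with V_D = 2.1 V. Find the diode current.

KVL around the loop: 3.8 = V_D + I·R = 2.1 + I × 6.8 kΩ.
So I = (3.8 − 2.1) / 6.8 kΩ = 1.7 / 6.8 = 0.25 mA.

I ≈ 0.25 mA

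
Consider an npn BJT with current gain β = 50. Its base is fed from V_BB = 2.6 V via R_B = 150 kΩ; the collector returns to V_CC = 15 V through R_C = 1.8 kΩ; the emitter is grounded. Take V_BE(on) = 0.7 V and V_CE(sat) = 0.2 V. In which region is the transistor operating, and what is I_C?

active; I_C ≈ 0.63 mA

Assume active. Base-emitter loop: I_B = (V_BB − V_BE)/R_B = (2.6 − 0.7)/150 = 0.0127 mA.
I_C = β·I_B = 50×0.0127 = 0.633 mA.
V_CE = V_CC − I_C·R_C = 15 − 0.633×1.8 = 13.9 V > V_CE(sat), so the active-region assumption holds.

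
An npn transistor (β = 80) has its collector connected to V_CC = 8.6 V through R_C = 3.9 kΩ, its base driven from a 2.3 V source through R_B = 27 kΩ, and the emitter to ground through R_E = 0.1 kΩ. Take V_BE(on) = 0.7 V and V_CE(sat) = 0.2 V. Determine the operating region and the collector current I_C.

saturation; I_C ≈ 2.1 mA

Assume active: I_B = (2.3 − 0.7)/(27 + 81×0.1) = 0.0456 mA, I_C = β·I_B = 3.65 mA.
Then V_CE = 8.6 − 3.65×3.9 − 3.69×0.1 = -5.99 V < 0.2 V — the active assumption fails.
Re-solve with V_CE = 0.2 V. KCL at the emitter: V_E/R_E = (V_BB−0.7−V_E)/R_B + (V_CC−0.2−V_E)/R_C, giving V_E = 0.215 V.
I_C = (V_CC − 0.2 − V_E)/R_C = (8.4 − 0.215)/3.9 = 2.1 mA.
Check: I_B = (1.6 − 0.215)/27 = 0.0513 mA, and β·I_B = 4.1 mA > I_C, confirming saturation.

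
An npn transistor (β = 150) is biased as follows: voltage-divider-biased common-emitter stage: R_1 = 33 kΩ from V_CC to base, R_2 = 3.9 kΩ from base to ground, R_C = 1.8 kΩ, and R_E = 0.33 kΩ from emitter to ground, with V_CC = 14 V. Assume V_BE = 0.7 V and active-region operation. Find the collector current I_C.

Thevenize the base divider: V_Th = V_CC·R_2/(R_1+R_2) = 14×3.9/36.9 = 1.48 V, R_Th = R_1‖R_2 = 3.49 kΩ.
Base-emitter loop: V_Th = I_B·R_Th + V_BE + (β+1)I_B·R_E, so I_B = (1.48 − 0.7) / (3.49 + 151×0.33) = 0.0146 mA.
I_C = β·I_B = 150×0.0146 = 2.19 mA, and I_E = (β+1)I_B = 2.21 mA.
V_CE = V_CC − I_C·R_C − I_E·R_E = 14 − 2.19×1.8 − 2.21×0.33 = 9.32 V.
V_CE = 9.32 V > 0.2 V confirms active-region operation.

I_C ≈ 2.2 mA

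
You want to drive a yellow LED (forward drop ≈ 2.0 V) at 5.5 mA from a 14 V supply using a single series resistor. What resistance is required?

R ≈ 2.2 kΩ

The resistor drops V_S − V_D = 14 − 2.0 = 12 V at 5.5 mA.
R = 12 V / 5.5 mA = 2.18 kΩ.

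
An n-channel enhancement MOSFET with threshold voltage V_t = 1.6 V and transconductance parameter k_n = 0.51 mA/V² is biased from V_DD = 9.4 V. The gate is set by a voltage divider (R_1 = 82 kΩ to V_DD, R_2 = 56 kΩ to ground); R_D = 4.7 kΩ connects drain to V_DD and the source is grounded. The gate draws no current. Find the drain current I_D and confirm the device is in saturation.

V_G = V_DD·R_2/(R_1+R_2) = 9.4×56/138 = 3.81 V. With the source grounded, V_GS = V_G = 3.81 V.
Assume saturation: I_D = (k_n/2)(V_GS − V_t)² = (0.51/2)×(3.81 − 1.6)² = 0.255×2.21² = 1.25 mA.
V_DS = V_DD − I_D·R_D = 9.4 − 1.25×4.7 = 3.52 V.
Saturation requires V_DS ≥ V_GS − V_t = 2.21 V; 3.52 ≥ 2.21 ✓.

I_D ≈ 1.3 mA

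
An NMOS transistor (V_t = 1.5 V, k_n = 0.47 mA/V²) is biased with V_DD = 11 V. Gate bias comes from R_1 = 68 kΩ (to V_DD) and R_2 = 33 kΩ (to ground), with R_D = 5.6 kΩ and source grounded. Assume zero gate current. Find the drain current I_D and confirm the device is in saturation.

V_G = V_DD·R_2/(R_1+R_2) = 11×33/101 = 3.59 V. With the source grounded, V_GS = V_G = 3.59 V.
Assume saturation: I_D = (k_n/2)(V_GS − V_t)² = (0.47/2)×(3.59 − 1.5)² = 0.235×2.09² = 1.03 mA.
V_DS = V_DD − I_D·R_D = 11 − 1.03×5.6 = 5.23 V.
Saturation requires V_DS ≥ V_GS − V_t = 2.09 V; 5.23 ≥ 2.09 ✓.

I_D ≈ 1 mA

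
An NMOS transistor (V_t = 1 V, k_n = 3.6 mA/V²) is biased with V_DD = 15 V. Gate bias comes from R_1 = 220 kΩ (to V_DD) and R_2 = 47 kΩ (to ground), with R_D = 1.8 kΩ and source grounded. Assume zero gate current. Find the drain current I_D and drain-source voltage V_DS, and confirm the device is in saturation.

I_D ≈ 4.8 mA, V_DS ≈ 6.3 V

V_G = V_DD·R_2/(R_1+R_2) = 15×47/267 = 2.64 V. With the source grounded, V_GS = V_G = 2.64 V.
Assume saturation: I_D = (k_n/2)(V_GS − V_t)² = (3.6/2)×(2.64 − 1)² = 1.8×1.64² = 4.84 mA.
V_DS = V_DD − I_D·R_D = 15 − 4.84×1.8 = 6.28 V.
Saturation requires V_DS ≥ V_GS − V_t = 1.64 V; 6.28 ≥ 1.64 ✓.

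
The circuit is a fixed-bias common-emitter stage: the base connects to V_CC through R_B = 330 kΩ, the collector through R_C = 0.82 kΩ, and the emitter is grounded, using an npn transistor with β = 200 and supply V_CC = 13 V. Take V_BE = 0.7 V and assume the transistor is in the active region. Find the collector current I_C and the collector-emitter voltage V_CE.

Base loop: V_CC = I_B·R_B + V_BE, so I_B = (13 − 0.7)/330 kΩ = 0.0373 mA.
In the active region I_C = β·I_B = 200 × 0.0373 = 7.45 mA.
Collector loop: V_CE = V_CC − I_C·R_C = 13 − 7.45×0.82 = 6.89 V.
Since V_CE = 6.89 V > V_CE(sat) ≈ 0.2 V, the transistor is in the active region as assumed.

I_C ≈ 7.5 mA, V_CE ≈ 6.9 V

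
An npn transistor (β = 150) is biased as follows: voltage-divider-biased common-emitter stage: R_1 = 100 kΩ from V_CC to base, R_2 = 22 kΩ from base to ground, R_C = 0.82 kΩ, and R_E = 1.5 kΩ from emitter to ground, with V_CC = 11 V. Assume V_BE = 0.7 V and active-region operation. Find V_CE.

Thevenize the base divider: V_Th = V_CC·R_2/(R_1+R_2) = 11×22/122 = 1.98 V, R_Th = R_1‖R_2 = 18 kΩ.
Base-emitter loop: V_Th = I_B·R_Th + V_BE + (β+1)I_B·R_E, so I_B = (1.98 − 0.7) / (18 + 151×1.5) = 0.00525 mA.
I_C = β·I_B = 150×0.00525 = 0.787 mA, and I_E = (β+1)I_B = 0.793 mA.
V_CE = V_CC − I_C·R_C − I_E·R_E = 11 − 0.787×0.82 − 0.793×1.5 = 9.17 V.
V_CE = 9.17 V > 0.2 V confirms active-region operation.

V_CE ≈ 9.2 V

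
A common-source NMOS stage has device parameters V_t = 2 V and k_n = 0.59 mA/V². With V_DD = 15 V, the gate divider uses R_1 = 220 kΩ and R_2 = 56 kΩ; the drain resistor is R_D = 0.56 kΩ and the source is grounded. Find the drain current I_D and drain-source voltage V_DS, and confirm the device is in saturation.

I_D ≈ 0.32 mA, V_DS ≈ 15 V

V_G = V_DD·R_2/(R_1+R_2) = 15×56/276 = 3.04 V. With the source grounded, V_GS = V_G = 3.04 V.
Assume saturation: I_D = (k_n/2)(V_GS − V_t)² = (0.59/2)×(3.04 − 2)² = 0.295×1.04² = 0.321 mA.
V_DS = V_DD − I_D·R_D = 15 − 0.321×0.56 = 14.8 V.
Saturation requires V_DS ≥ V_GS − V_t = 1.04 V; 14.8 ≥ 1.04 ✓.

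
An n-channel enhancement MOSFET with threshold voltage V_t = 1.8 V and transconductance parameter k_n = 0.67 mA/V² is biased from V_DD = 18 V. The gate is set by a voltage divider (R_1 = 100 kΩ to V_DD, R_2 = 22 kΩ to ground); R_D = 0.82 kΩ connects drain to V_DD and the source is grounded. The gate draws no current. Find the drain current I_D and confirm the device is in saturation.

I_D ≈ 0.7 mA

V_G = V_DD·R_2/(R_1+R_2) = 18×22/122 = 3.25 V. With the source grounded, V_GS = V_G = 3.25 V.
Assume saturation: I_D = (k_n/2)(V_GS − V_t)² = (0.67/2)×(3.25 − 1.8)² = 0.335×1.45² = 0.7 mA.
V_DS = V_DD − I_D·R_D = 18 − 0.7×0.82 = 17.4 V.
Saturation requires V_DS ≥ V_GS − V_t = 1.45 V; 17.4 ≥ 1.45 ✓.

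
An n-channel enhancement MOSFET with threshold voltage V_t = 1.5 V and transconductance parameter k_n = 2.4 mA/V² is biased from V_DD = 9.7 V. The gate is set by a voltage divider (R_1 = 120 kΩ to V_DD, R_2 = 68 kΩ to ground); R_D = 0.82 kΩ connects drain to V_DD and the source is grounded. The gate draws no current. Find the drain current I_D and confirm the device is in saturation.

I_D ≈ 4.8 mA

V_G = V_DD·R_2/(R_1+R_2) = 9.7×68/188 = 3.51 V. With the source grounded, V_GS = V_G = 3.51 V.
Assume saturation: I_D = (k_n/2)(V_GS − V_t)² = (2.4/2)×(3.51 − 1.5)² = 1.2×2.01² = 4.84 mA.
V_DS = V_DD − I_D·R_D = 9.7 − 4.84×0.82 = 5.73 V.
Saturation requires V_DS ≥ V_GS − V_t = 2.01 V; 5.73 ≥ 2.01 ✓.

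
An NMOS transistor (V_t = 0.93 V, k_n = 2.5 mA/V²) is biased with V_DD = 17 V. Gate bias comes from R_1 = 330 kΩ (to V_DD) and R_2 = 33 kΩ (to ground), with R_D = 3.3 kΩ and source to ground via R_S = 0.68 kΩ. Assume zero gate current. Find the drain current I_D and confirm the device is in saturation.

V_G = V_DD·R_2/(R_1+R_2) = 17×33/363 = 1.55 V.
Assume saturation: I_D = (k_n/2)(V_GS − V_t)² with V_GS = V_G − I_D·R_S = 1.55 − 0.68·I_D.
Substituting gives 0.578·I_D² − 2.05·I_D + 0.473 = 0, with roots I_D = 0.249 or 3.29 mA.
The root I_D = 3.29 mA gives V_GS = -0.693 V ≤ V_t, so take I_D = 0.249 mA.
Then V_GS = 1.38 V and V_DS = V_DD − I_D(R_D+R_S) = 17 − 0.249×3.98 = 16 V.
Saturation requires V_DS ≥ V_GS − V_t = 0.446 V; 16 ≥ 0.446 ✓.

I_D ≈ 0.25 mA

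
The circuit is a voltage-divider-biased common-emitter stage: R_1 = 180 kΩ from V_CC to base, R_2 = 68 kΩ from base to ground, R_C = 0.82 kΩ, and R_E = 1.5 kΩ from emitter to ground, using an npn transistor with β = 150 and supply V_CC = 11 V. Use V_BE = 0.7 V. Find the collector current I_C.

Thevenize the base divider: V_Th = V_CC·R_2/(R_1+R_2) = 11×68/248 = 3.02 V, R_Th = R_1‖R_2 = 49.4 kΩ.
Base-emitter loop: V_Th = I_B·R_Th + V_BE + (β+1)I_B·R_E, so I_B = (3.02 − 0.7) / (49.4 + 151×1.5) = 0.0084 mA.
I_C = β·I_B = 150×0.0084 = 1.26 mA, and I_E = (β+1)I_B = 1.27 mA.
V_CE = V_CC − I_C·R_C − I_E·R_E = 11 − 1.26×0.82 − 1.27×1.5 = 8.07 V.
V_CE = 8.07 V > 0.2 V confirms active-region operation.

I_C ≈ 1.3 mA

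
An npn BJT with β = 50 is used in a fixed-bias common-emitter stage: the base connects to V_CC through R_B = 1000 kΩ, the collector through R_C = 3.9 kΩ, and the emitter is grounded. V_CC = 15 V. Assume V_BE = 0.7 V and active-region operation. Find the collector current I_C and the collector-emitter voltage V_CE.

I_C ≈ 0.71 mA, V_CE ≈ 12 V

Base loop: V_CC = I_B·R_B + V_BE, so I_B = (15 − 0.7)/1000 kΩ = 0.0143 mA.
In the active region I_C = β·I_B = 50 × 0.0143 = 0.715 mA.
Collector loop: V_CE = V_CC − I_C·R_C = 15 − 0.715×3.9 = 12.2 V.
Since V_CE = 12.2 V > V_CE(sat) ≈ 0.2 V, the transistor is in the active region as assumed.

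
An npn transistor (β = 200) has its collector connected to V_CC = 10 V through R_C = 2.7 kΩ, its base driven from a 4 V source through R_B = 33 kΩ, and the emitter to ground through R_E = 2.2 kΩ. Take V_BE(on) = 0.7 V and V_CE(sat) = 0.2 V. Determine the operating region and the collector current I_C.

active; I_C ≈ 1.4 mA

Assume active. Base-emitter loop: I_B = (V_BB − V_BE)/(R_B + (β+1)R_E) = (4 − 0.7)/(33 + 201×2.2) = 0.00694 mA.
I_C = β·I_B = 200×0.00694 = 1.39 mA.
V_CE = V_CC − I_C·R_C − I_E·R_E = 10 − 1.39×2.7 − 1.4×2.2 = 3.18 V > V_CE(sat), so the active-region assumption holds.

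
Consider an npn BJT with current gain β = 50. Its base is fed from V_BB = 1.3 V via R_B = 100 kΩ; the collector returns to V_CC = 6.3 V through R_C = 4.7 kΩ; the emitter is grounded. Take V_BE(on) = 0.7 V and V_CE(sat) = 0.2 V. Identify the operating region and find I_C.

Assume active. Base-emitter loop: I_B = (V_BB − V_BE)/R_B = (1.3 − 0.7)/100 = 0.006 mA.
I_C = β·I_B = 50×0.006 = 0.3 mA.
V_CE = V_CC − I_C·R_C = 6.3 − 0.3×4.7 = 4.89 V > V_CE(sat), so the active-region assumption holds.

active; I_C ≈ 0.3 mA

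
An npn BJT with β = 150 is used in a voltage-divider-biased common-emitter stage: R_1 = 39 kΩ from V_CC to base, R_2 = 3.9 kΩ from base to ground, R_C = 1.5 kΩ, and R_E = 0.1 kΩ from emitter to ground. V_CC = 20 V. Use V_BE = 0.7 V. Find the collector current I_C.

Thevenize the base divider: V_Th = V_CC·R_2/(R_1+R_2) = 20×3.9/42.9 = 1.82 V, R_Th = R_1‖R_2 = 3.55 kΩ.
Base-emitter loop: V_Th = I_B·R_Th + V_BE + (β+1)I_B·R_E, so I_B = (1.82 − 0.7) / (3.55 + 151×0.1) = 0.06 mA.
I_C = β·I_B = 150×0.06 = 9 mA, and I_E = (β+1)I_B = 9.06 mA.
V_CE = V_CC − I_C·R_C − I_E·R_E = 20 − 9×1.5 − 9.06×0.1 = 5.6 V.
V_CE = 5.6 V > 0.2 V confirms active-region operation.

I_C ≈ 9 mA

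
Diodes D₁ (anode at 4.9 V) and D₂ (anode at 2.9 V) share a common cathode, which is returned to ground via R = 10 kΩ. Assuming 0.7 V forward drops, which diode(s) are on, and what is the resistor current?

Assume both conduct. Then node N would need to be at both 4.9−0.7 = 4.2 V and 2.9−0.7 = 2.2 V, which is impossible.
Assume only D₁ conducts: V_N = 4.9 − 0.7 = 4.2 V, so I_R = 4.2/10 = 0.42 mA.
Check D₂: its anode-to-cathode voltage is 2.9 − 4.2 = -1.3 V < 0.7 V, so it is off. The assumption is consistent.

Only D₁ conducts; I_R ≈ 0.42 mA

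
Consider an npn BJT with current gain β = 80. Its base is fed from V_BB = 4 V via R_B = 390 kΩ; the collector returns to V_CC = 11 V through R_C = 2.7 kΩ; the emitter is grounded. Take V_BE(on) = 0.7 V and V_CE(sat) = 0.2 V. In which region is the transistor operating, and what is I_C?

Assume active. Base-emitter loop: I_B = (V_BB − V_BE)/R_B = (4 − 0.7)/390 = 0.00846 mA.
I_C = β·I_B = 80×0.00846 = 0.677 mA.
V_CE = V_CC − I_C·R_C = 11 − 0.677×2.7 = 9.17 V > V_CE(sat), so the active-region assumption holds.

active; I_C ≈ 0.68 mA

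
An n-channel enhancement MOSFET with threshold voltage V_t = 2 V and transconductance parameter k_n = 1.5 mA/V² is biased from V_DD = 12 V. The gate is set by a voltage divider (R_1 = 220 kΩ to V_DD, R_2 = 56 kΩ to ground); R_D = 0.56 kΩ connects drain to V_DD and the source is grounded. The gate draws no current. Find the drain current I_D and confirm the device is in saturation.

I_D ≈ 0.14 mA

V_G = V_DD·R_2/(R_1+R_2) = 12×56/276 = 2.43 V. With the source grounded, V_GS = V_G = 2.43 V.
Assume saturation: I_D = (k_n/2)(V_GS − V_t)² = (1.5/2)×(2.43 − 2)² = 0.75×0.435² = 0.142 mA.
V_DS = V_DD − I_D·R_D = 12 − 0.142×0.56 = 11.9 V.
Saturation requires V_DS ≥ V_GS − V_t = 0.435 V; 11.9 ≥ 0.435 ✓.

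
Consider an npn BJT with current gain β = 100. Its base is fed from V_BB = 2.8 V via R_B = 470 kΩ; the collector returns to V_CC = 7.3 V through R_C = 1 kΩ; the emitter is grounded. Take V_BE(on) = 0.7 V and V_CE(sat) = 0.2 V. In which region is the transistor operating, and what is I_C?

Assume active. Base-emitter loop: I_B = (V_BB − V_BE)/R_B = (2.8 − 0.7)/470 = 0.00447 mA.
I_C = β·I_B = 100×0.00447 = 0.447 mA.
V_CE = V_CC − I_C·R_C = 7.3 − 0.447×1 = 6.85 V > V_CE(sat), so the active-region assumption holds.

active; I_C ≈ 0.45 mA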